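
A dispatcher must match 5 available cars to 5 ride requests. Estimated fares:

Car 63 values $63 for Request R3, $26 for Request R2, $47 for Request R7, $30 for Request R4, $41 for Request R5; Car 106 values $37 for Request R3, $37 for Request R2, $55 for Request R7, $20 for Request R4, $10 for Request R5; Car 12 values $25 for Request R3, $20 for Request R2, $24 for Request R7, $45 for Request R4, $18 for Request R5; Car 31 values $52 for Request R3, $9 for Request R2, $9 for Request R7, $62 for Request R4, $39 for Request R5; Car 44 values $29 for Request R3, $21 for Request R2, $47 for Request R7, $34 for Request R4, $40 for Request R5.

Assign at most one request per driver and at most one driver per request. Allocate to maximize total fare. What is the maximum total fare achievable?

Optimal: Car 63→Request R3 ($63), Car 106→Request R7 ($55), Car 12→Request R2 ($20), Car 31→Request R4 ($62), Car 44→Request R5 ($40) — total 63+55+20+62+40 = $240.
Row-greedy (each driver in turn takes its best remaining request) gives $223, worse by 17.

Maximum total: $240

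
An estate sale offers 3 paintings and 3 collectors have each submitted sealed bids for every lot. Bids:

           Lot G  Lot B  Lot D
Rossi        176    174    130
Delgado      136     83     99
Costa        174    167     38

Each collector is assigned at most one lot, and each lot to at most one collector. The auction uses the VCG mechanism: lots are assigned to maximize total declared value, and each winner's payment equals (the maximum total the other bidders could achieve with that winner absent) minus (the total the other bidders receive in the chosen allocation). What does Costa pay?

Efficient allocation: Rossi→Lot B ($174), Delgado→Lot D ($99), Costa→Lot G ($174); total welfare W = $447.
Costa receives Lot G at value $174, so the others get W − 174 = $273.
Without Costa: best allocation of the remaining 2 bidders over all 3 lots is Rossi→Lot B ($174), Delgado→Lot G ($136), total $310.
VCG payment = (others' best without Costa) − (others' welfare with Costa) = 310 − 273 = $37.

Costa pays $37.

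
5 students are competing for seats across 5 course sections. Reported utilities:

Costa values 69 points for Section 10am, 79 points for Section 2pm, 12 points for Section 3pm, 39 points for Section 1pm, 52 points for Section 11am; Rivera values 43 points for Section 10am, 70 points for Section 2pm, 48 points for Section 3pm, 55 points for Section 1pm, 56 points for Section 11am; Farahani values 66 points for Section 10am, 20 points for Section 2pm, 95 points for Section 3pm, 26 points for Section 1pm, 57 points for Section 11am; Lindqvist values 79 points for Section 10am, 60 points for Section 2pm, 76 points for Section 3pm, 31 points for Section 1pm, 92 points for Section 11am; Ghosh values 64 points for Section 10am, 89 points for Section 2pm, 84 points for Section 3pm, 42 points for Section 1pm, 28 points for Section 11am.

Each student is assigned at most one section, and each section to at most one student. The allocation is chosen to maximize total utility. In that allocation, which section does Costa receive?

Optimal: Costa→Section 10am (69 points), Rivera→Section 1pm (55 points), Farahani→Section 3pm (95 points), Lindqvist→Section 11am (92 points), Ghosh→Section 2pm (89 points) — total 69+55+95+92+89 = 400 points.
Row-greedy (each student in turn takes its best remaining section) gives 351 points, worse by 49.
Next-best assignment: Costa→Section 2pm, Rivera→Section 1pm, Farahani→Section 3pm, Lindqvist→Section 11am, Ghosh→Section 10am = 385 points.
Costa's own top section is Section 2pm (79 points), but forcing Costa→Section 2pm and reassigning the rest optimally gives only 385 points — worse by 15.

Costa receives Section 10am.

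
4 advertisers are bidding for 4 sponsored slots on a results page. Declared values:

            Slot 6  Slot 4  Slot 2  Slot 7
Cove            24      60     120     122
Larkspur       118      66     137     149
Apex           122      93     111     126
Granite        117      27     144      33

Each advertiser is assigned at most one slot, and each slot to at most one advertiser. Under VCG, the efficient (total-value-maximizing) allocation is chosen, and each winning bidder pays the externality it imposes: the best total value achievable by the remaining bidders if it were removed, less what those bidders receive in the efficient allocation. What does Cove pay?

Efficient allocation: Cove→Slot 2 ($120), Larkspur→Slot 7 ($149), Apex→Slot 4 ($93), Granite→Slot 6 ($117); total welfare W = $479.
Cove receives Slot 2 at value $120, so the others get W − 120 = $359.
Without Cove: best allocation of the remaining 3 bidders over all 4 slots is Larkspur→Slot 7 ($149), Apex→Slot 6 ($122), Granite→Slot 2 ($144), total $415.
VCG payment = (others' best without Cove) − (others' welfare with Cove) = 415 − 359 = $56.

Cove pays $56.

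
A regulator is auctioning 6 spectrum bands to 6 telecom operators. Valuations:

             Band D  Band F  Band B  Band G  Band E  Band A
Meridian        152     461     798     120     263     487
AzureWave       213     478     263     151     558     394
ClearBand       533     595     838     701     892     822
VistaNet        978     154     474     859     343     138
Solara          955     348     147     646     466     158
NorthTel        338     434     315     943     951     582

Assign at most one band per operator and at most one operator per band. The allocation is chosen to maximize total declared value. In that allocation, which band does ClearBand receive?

Treat this as an assignment problem: match each operator to one band.
Optimal: Meridian→Band B ($798M), AzureWave→Band F ($478M), ClearBand→Band A ($822M), VistaNet→Band G ($859M), Solara→Band D ($955M), NorthTel→Band E ($951M) — total 798+478+822+859+955+951 = $4863M.
Max-entry greedy (repeatedly take the single best remaining cell) gives $4378M, worse by 485.
Swapping ClearBand↔Solara (ClearBand→Band D $533M, Solara→Band A $158M) loses 1086.
ClearBand's own top band is Band E ($892M), but forcing ClearBand→Band E and reassigning the rest optimally gives only $4564M — worse by 299.

ClearBand receives Band A.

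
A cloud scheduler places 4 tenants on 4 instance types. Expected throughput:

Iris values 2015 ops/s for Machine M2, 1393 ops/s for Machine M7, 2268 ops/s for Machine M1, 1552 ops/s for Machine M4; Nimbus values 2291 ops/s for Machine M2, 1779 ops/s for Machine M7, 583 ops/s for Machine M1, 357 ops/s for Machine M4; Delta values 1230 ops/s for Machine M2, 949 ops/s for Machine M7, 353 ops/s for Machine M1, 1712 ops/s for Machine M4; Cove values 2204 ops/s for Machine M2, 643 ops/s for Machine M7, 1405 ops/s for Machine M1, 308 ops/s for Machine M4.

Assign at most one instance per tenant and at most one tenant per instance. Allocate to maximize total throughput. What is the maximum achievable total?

Maximum total: 7963 ops/s

This is the linear assignment problem.
Optimal: Iris→Machine M1 (2268 ops/s), Nimbus→Machine M7 (1779 ops/s), Delta→Machine M4 (1712 ops/s), Cove→Machine M2 (2204 ops/s) — total 2268+1779+1712+2204 = 7963 ops/s.
Row-greedy (each tenant in turn takes its best remaining instance) gives 6914 ops/s, worse by 1049.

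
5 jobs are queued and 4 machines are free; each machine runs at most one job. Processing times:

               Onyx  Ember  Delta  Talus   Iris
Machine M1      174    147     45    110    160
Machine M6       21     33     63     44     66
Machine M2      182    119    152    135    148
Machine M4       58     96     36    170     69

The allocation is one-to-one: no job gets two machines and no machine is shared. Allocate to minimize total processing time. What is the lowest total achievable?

This is a one-to-one assignment (minimum-cost bipartite matching).
Optimal: Delta→Machine M1 (45 min), Onyx→Machine M6 (21 min), Ember→Machine M2 (119 min), Iris→Machine M4 (69 min) — total 45+21+119+69 = 254 min.

Minimum total: 254 min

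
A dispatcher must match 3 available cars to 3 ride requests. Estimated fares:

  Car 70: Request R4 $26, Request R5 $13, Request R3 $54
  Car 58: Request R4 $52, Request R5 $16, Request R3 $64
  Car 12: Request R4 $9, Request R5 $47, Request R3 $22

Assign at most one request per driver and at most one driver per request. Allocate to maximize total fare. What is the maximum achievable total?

Optimal: Car 70→Request R3 ($54), Car 58→Request R4 ($52), Car 12→Request R5 ($47) — total 54+52+47 = $153.
Max-entry greedy (repeatedly take the single best remaining cell) gives $137, worse by 16.
Swapping Car 70↔Car 58 (Car 70→Request R4 $26, Car 58→Request R3 $64) loses 16.
Every other assignment is strictly worse.

Maximum total: $153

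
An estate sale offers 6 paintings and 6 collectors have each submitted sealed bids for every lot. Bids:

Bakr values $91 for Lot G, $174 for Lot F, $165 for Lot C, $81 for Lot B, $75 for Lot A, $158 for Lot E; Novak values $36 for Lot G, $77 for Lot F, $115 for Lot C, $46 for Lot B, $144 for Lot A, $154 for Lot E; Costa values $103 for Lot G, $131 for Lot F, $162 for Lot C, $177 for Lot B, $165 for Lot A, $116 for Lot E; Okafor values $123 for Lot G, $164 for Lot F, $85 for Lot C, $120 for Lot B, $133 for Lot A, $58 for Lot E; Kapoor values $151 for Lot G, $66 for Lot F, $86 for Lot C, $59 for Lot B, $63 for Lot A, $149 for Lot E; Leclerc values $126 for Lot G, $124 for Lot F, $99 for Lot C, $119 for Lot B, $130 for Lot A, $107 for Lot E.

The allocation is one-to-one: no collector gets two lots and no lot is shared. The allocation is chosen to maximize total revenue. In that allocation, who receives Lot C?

Bakr receives Lot C.

Optimal: Bakr→Lot C ($165), Novak→Lot E ($154), Costa→Lot B ($177), Okafor→Lot F ($164), Kapoor→Lot G ($151), Leclerc→Lot A ($130) — total 165+154+177+164+151+130 = $941.
Row-greedy (each collector in turn takes its best remaining lot) gives $888, worse by 53.
Every other assignment is strictly worse.
Bakr's own top lot is Lot F ($174), but forcing Bakr→Lot F and reassigning the rest optimally gives only $893 — worse by 48.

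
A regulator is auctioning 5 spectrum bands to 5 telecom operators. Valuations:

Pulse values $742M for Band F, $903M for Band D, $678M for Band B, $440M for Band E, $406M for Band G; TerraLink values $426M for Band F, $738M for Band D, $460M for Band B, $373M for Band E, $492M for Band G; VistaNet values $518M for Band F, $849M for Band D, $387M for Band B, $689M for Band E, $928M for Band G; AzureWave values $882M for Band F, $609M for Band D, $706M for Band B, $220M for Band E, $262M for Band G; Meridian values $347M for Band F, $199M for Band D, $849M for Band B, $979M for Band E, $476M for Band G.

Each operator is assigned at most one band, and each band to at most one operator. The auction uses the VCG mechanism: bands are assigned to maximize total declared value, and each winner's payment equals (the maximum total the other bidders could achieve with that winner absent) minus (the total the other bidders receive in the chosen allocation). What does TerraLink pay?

Efficient allocation: Pulse→Band B ($678M), TerraLink→Band D ($738M), VistaNet→Band G ($928M), AzureWave→Band F ($882M), Meridian→Band E ($979M); total welfare W = $4205M.
TerraLink receives Band D at value $738M, so the others get W − 738 = $3467M.
Without TerraLink: best allocation of the remaining 4 bidders over all 5 bands is Pulse→Band D ($903M), VistaNet→Band G ($928M), AzureWave→Band F ($882M), Meridian→Band E ($979M), total $3692M.
VCG payment = (others' best without TerraLink) − (others' welfare with TerraLink) = 3692 − 3467 = $225M.

TerraLink pays $225M.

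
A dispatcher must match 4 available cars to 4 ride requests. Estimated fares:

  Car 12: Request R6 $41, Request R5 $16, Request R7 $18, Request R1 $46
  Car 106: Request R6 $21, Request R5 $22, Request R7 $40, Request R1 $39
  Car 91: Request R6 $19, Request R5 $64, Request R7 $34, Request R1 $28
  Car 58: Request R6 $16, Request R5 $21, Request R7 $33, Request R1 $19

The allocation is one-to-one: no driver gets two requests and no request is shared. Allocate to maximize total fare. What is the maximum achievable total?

Maximum total: $177

This is the linear assignment problem.
Optimal: Car 12→Request R6 ($41), Car 106→Request R1 ($39), Car 91→Request R5 ($64), Car 58→Request R7 ($33) — total 41+39+64+33 = $177.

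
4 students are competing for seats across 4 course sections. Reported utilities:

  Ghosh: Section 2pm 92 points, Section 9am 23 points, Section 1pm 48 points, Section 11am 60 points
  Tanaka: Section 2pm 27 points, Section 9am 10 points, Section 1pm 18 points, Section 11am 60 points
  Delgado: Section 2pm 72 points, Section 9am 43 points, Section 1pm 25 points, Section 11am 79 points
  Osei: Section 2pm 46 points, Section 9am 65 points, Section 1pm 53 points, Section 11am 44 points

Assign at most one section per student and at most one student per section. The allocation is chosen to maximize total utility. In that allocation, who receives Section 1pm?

Treat this as an assignment problem: match each student to one section.
Optimal: Ghosh→Section 2pm (92 points), Tanaka→Section 1pm (18 points), Delgado→Section 11am (79 points), Osei→Section 9am (65 points) — total 92+18+79+65 = 254 points.
Row-greedy (each student in turn takes its best remaining section) gives 248 points, worse by 6.
No other one-to-one assignment exceeds 254 points.
Tanaka's own top section is Section 11am (60 points), but forcing Tanaka→Section 11am and reassigning the rest optimally gives only 248 points — worse by 6.

Tanaka receives Section 1pm.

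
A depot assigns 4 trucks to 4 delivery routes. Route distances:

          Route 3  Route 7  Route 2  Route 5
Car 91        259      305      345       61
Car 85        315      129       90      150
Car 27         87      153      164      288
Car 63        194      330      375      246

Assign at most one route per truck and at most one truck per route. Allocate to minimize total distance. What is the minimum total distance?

This is the linear assignment problem.
Optimal: Car 91→Route 5 (61 km), Car 85→Route 2 (90 km), Car 27→Route 7 (153 km), Car 63→Route 3 (194 km) — total 61+90+153+194 = 498 km.
Next-best assignment: Car 91→Route 5, Car 85→Route 7, Car 27→Route 2, Car 63→Route 3 = 548 km.

Minimum total: 498 km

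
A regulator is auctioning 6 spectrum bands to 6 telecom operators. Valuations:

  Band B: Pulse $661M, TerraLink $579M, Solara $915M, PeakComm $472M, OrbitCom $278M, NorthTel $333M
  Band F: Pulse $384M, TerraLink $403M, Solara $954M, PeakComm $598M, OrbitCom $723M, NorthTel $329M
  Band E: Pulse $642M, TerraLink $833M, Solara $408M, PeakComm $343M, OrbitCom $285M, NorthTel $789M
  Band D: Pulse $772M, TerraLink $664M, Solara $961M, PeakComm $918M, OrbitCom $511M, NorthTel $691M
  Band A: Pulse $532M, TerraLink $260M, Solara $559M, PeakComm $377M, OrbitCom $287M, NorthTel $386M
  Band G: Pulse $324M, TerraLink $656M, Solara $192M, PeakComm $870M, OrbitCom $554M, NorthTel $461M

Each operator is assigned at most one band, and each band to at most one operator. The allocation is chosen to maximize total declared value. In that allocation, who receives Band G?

Optimal: Pulse→Band A ($532M), TerraLink→Band E ($833M), Solara→Band B ($915M), PeakComm→Band G ($870M), OrbitCom→Band F ($723M), NorthTel→Band D ($691M) — total 532+833+915+870+723+691 = $4564M.
Column-greedy (each band in turn goes to its best remaining operator) gives $4382M, worse by 182.
Next-best assignment: Pulse→Band A, TerraLink→Band G, Solara→Band B, PeakComm→Band D, OrbitCom→Band F, NorthTel→Band E = $4533M.
PeakComm's own top band is Band D ($918M), but forcing PeakComm→Band D and reassigning the rest optimally gives only $4533M — worse by 31.

PeakComm receives Band G.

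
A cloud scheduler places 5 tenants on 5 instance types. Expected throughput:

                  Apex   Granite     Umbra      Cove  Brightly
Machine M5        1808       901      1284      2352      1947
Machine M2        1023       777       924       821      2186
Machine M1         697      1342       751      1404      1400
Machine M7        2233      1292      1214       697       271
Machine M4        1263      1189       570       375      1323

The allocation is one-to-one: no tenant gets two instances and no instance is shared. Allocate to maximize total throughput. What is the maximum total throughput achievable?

Optimal: Apex→Machine M7 (2233 ops/s), Granite→Machine M4 (1189 ops/s), Umbra→Machine M1 (751 ops/s), Cove→Machine M5 (2352 ops/s), Brightly→Machine M2 (2186 ops/s) — total 2233+1189+751+2352+2186 = 8711 ops/s.
Max-entry greedy (repeatedly take the single best remaining cell) gives 8683 ops/s, worse by 28.
Next-best assignment: Apex→Machine M7, Granite→Machine M1, Umbra→Machine M4, Cove→Machine M5, Brightly→Machine M2 = 8683 ops/s.

Max total: 8711 ops/s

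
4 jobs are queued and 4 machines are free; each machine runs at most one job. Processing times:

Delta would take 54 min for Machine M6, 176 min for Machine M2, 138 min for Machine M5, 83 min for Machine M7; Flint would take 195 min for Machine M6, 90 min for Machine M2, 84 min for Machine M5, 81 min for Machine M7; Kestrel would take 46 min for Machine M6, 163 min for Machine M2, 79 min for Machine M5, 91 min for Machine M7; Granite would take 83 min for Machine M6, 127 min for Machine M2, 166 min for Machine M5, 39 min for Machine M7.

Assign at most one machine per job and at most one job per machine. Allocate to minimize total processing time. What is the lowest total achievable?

Optimal: Delta→Machine M6 (54 min), Flint→Machine M2 (90 min), Kestrel→Machine M5 (79 min), Granite→Machine M7 (39 min) — total 54+90+79+39 = 262 min.
Column-greedy (each machine in turn goes to its cheapest remaining job) gives 313 min, worse by 51.
Every other assignment is strictly worse.

Min total: 262 min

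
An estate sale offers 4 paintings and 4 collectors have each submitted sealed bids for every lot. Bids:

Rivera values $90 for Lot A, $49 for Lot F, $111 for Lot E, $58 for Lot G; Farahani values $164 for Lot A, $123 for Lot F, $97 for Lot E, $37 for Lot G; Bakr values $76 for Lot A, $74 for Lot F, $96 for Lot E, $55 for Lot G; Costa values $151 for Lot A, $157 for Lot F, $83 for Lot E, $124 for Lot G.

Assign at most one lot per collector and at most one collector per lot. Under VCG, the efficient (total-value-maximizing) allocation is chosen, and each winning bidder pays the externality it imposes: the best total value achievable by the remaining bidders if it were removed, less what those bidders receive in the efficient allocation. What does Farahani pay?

Efficient allocation: Rivera→Lot E ($111), Farahani→Lot A ($164), Bakr→Lot G ($55), Costa→Lot F ($157); total welfare W = $487.
Farahani receives Lot A at value $164, so the others get W − 164 = $323.
Without Farahani: best allocation of the remaining 3 bidders over all 4 lots is Rivera→Lot E ($111), Bakr→Lot A ($76), Costa→Lot F ($157), total $344.
VCG payment = (others' best without Farahani) − (others' welfare with Farahani) = 344 − 323 = $21.

Farahani pays $21.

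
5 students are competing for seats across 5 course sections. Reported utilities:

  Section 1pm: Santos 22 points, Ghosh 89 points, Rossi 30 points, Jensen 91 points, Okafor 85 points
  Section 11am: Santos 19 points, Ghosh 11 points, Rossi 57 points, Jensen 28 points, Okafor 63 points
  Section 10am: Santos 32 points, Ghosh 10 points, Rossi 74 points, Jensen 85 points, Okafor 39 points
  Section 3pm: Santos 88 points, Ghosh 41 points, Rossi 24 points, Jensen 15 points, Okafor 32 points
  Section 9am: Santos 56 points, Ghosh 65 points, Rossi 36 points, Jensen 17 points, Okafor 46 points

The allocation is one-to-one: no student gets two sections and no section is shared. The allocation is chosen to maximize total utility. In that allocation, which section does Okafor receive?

Optimal: Santos→Section 3pm (88 points), Ghosh→Section 9am (65 points), Rossi→Section 10am (74 points), Jensen→Section 1pm (91 points), Okafor→Section 11am (63 points) — total 88+65+74+91+63 = 381 points.
Row-greedy (each student in turn takes its best remaining section) gives 325 points, worse by 56.
Next-best assignment: Santos→Section 3pm, Ghosh→Section 9am, Rossi→Section 11am, Jensen→Section 10am, Okafor→Section 1pm = 380 points.
Checked against all permutations: 381 points is optimal.
Okafor's own top section is Section 1pm (85 points), but forcing Okafor→Section 1pm and reassigning the rest optimally gives only 380 points — worse by 1.

Okafor receives Section 11am.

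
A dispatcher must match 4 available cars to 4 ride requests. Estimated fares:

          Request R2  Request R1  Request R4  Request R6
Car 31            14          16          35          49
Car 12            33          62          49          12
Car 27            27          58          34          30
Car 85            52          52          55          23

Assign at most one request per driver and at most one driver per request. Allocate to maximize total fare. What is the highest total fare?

Maximum total: $208

Optimal: Car 31→Request R6 ($49), Car 12→Request R4 ($49), Car 27→Request R1 ($58), Car 85→Request R2 ($52) — total 49+49+58+52 = $208.
Row-greedy (each driver in turn takes its best remaining request) gives $197, worse by 11.
Swapping Car 27↔Car 85 (Car 27→Request R2 $27, Car 85→Request R1 $52) loses 31.
Checked against all permutations: $208 is optimal.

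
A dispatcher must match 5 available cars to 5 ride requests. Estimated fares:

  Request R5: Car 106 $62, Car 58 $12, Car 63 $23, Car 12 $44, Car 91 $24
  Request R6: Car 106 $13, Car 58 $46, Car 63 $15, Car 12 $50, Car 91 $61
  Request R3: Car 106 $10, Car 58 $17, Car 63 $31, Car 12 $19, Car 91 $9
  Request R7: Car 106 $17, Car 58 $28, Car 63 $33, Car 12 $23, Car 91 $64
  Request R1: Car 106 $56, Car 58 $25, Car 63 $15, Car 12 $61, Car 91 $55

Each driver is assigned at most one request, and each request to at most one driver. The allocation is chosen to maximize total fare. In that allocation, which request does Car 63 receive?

Car 63 receives Request R3.

Optimal: Car 106→Request R5 ($62), Car 58→Request R6 ($46), Car 63→Request R3 ($31), Car 12→Request R1 ($61), Car 91→Request R7 ($64) — total 62+46+31+61+64 = $264.
Swapping Car 58↔Car 91 (Car 58→Request R7 $28, Car 91→Request R6 $61) loses 21.
Checked against all permutations: $264 is optimal.
Car 63's own top request is Request R7 ($33), but forcing Car 63→Request R7 and reassigning the rest optimally gives only $234 — worse by 30.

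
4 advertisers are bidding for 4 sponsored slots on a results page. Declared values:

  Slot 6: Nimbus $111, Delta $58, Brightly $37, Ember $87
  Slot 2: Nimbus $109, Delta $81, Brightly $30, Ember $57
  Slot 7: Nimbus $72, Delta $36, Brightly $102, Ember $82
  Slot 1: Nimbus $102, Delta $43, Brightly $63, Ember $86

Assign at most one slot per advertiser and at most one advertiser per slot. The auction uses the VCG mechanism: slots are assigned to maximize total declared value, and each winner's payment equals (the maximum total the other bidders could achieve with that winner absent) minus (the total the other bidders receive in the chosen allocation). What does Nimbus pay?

Efficient allocation: Nimbus→Slot 6 ($111), Delta→Slot 2 ($81), Brightly→Slot 7 ($102), Ember→Slot 1 ($86); total welfare W = $380.
Nimbus receives Slot 6 at value $111, so the others get W − 111 = $269.
Without Nimbus: best allocation of the remaining 3 bidders over all 4 slots is Delta→Slot 2 ($81), Brightly→Slot 7 ($102), Ember→Slot 6 ($87), total $270.
VCG payment = (others' best without Nimbus) − (others' welfare with Nimbus) = 270 − 269 = $1.

Nimbus pays $1.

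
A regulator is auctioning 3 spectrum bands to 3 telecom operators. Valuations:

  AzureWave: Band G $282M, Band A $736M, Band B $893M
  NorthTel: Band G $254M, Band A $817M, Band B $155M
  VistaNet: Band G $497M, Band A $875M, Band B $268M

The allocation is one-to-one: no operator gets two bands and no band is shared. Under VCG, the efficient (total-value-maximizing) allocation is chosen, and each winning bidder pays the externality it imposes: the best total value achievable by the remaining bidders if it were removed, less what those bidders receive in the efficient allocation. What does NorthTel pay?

NorthTel pays $378M.

Efficient allocation: AzureWave→Band B ($893M), NorthTel→Band A ($817M), VistaNet→Band G ($497M); total welfare W = $2207M.
NorthTel receives Band A at value $817M, so the others get W − 817 = $1390M.
Without NorthTel: best allocation of the remaining 2 bidders over all 3 bands is AzureWave→Band B ($893M), VistaNet→Band A ($875M), total $1768M.
VCG payment = (others' best without NorthTel) − (others' welfare with NorthTel) = 1768 − 1390 = $378M.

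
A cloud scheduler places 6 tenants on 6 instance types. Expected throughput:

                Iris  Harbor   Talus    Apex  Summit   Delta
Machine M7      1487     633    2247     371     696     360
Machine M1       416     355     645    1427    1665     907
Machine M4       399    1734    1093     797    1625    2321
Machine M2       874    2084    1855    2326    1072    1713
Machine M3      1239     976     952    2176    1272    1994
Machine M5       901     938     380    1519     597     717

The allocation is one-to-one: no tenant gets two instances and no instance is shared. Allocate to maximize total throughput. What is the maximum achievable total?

Optimal: Iris→Machine M5 (901 ops/s), Harbor→Machine M2 (2084 ops/s), Talus→Machine M7 (2247 ops/s), Apex→Machine M3 (2176 ops/s), Summit→Machine M1 (1665 ops/s), Delta→Machine M4 (2321 ops/s) — total 901+2084+2247+2176+1665+2321 = 11394 ops/s.
Max-entry greedy (repeatedly take the single best remaining cell) gives 10736 ops/s, worse by 658.
Next-best assignment: Iris→Machine M3, Harbor→Machine M2, Talus→Machine M7, Apex→Machine M5, Summit→Machine M1, Delta→Machine M4 = 11075 ops/s.
Swapping Apex↔Summit (Apex→Machine M1 1427 ops/s, Summit→Machine M3 1272 ops/s) loses 1142.

Max total: 11394 ops/s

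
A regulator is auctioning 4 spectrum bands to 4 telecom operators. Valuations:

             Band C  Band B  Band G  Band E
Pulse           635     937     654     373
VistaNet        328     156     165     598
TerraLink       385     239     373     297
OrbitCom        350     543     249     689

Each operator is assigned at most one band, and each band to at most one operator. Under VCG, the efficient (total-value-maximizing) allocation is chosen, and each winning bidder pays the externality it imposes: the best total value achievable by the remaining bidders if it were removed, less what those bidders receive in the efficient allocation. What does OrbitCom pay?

Efficient allocation: Pulse→Band B ($937M), VistaNet→Band C ($328M), TerraLink→Band G ($373M), OrbitCom→Band E ($689M); total welfare W = $2327M.
OrbitCom receives Band E at value $689M, so the others get W − 689 = $1638M.
Without OrbitCom: best allocation of the remaining 3 bidders over all 4 bands is Pulse→Band B ($937M), VistaNet→Band E ($598M), TerraLink→Band C ($385M), total $1920M.
VCG payment = (others' best without OrbitCom) − (others' welfare with OrbitCom) = 1920 − 1638 = $282M.

OrbitCom pays $282M.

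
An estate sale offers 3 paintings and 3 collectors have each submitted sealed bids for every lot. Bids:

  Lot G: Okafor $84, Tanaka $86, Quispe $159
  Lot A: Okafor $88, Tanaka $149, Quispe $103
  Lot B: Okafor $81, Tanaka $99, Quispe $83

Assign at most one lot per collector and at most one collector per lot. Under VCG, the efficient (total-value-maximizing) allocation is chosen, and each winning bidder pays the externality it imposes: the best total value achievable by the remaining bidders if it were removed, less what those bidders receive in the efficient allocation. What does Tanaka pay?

Efficient allocation: Okafor→Lot B ($81), Tanaka→Lot A ($149), Quispe→Lot G ($159); total welfare W = $389.
Tanaka receives Lot A at value $149, so the others get W − 149 = $240.
Without Tanaka: best allocation of the remaining 2 bidders over all 3 lots is Okafor→Lot A ($88), Quispe→Lot G ($159), total $247.
VCG payment = (others' best without Tanaka) − (others' welfare with Tanaka) = 247 − 240 = $7.

Tanaka pays $7.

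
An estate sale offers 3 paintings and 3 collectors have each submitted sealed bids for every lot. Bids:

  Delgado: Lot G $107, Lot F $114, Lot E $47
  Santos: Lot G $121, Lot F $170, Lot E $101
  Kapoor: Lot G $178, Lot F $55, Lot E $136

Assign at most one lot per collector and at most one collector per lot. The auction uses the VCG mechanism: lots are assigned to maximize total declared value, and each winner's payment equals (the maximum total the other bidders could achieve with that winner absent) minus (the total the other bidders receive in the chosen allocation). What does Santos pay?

Efficient allocation: Delgado→Lot G ($107), Santos→Lot F ($170), Kapoor→Lot E ($136); total welfare W = $413.
Santos receives Lot F at value $170, so the others get W − 170 = $243.
Without Santos: best allocation of the remaining 2 bidders over all 3 lots is Delgado→Lot F ($114), Kapoor→Lot G ($178), total $292.
VCG payment = (others' best without Santos) − (others' welfare with Santos) = 292 − 243 = $49.

Santos pays $49.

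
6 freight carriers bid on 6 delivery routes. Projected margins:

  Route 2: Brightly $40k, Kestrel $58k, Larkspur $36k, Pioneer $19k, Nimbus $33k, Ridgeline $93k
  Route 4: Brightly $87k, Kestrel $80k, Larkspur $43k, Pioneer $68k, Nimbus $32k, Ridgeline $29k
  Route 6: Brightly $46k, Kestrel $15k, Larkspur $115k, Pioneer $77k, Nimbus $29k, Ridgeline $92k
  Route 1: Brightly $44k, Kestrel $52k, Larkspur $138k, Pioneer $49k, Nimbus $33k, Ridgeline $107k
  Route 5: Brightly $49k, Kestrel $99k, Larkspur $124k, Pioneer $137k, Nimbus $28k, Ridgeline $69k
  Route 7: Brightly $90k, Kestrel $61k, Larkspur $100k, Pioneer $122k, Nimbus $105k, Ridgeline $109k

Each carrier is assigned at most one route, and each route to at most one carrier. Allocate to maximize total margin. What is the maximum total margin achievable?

This is a one-to-one assignment (maximum-weight bipartite matching).
Optimal: Brightly→Route 4 ($87k), Kestrel→Route 2 ($58k), Larkspur→Route 1 ($138k), Pioneer→Route 5 ($137k), Nimbus→Route 7 ($105k), Ridgeline→Route 6 ($92k) — total 87+58+138+137+105+92 = $617k.
Swapping Pioneer↔Larkspur (Pioneer→Route 1 $49k, Larkspur→Route 5 $124k) loses 102.

Maximum total: $617k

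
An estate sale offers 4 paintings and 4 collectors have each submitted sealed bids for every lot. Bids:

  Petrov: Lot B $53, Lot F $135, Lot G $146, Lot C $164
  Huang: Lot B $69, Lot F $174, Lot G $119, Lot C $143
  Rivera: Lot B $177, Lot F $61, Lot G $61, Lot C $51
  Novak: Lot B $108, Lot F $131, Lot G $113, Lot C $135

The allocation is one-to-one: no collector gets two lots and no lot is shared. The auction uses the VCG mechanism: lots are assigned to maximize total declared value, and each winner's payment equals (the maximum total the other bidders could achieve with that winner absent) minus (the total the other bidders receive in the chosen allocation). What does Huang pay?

Huang pays $14.

Efficient allocation: Petrov→Lot G ($146), Huang→Lot F ($174), Rivera→Lot B ($177), Novak→Lot C ($135); total welfare W = $632.
Huang receives Lot F at value $174, so the others get W − 174 = $458.
Without Huang: best allocation of the remaining 3 bidders over all 4 lots is Petrov→Lot C ($164), Rivera→Lot B ($177), Novak→Lot F ($131), total $472.
VCG payment = (others' best without Huang) − (others' welfare with Huang) = 472 − 458 = $14.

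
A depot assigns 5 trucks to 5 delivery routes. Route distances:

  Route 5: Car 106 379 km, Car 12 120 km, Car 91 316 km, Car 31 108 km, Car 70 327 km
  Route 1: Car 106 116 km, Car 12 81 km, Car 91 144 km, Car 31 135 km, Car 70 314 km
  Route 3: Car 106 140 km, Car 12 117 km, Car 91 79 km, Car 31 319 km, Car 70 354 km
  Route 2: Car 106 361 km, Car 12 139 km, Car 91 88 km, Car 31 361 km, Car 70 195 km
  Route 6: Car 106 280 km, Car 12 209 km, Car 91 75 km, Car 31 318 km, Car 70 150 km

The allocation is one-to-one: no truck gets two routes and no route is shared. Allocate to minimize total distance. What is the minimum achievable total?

Min total: 567 km

Optimal: Car 106→Route 3 (140 km), Car 12→Route 1 (81 km), Car 91→Route 2 (88 km), Car 31→Route 5 (108 km), Car 70→Route 6 (150 km) — total 140+81+88+108+150 = 567 km.
Column-greedy (each route in turn goes to its cheapest remaining truck) gives 743 km, worse by 176.
Checked against all permutations: 567 km is optimal.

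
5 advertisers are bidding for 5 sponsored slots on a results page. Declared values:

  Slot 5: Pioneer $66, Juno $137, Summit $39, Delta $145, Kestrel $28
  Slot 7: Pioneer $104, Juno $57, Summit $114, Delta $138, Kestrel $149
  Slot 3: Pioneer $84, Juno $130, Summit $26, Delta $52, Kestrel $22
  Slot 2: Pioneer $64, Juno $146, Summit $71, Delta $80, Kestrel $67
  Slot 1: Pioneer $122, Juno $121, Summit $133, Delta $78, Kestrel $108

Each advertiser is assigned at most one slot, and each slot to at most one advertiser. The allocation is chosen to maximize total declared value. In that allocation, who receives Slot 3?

Optimal: Pioneer→Slot 3 ($84), Juno→Slot 2 ($146), Summit→Slot 1 ($133), Delta→Slot 5 ($145), Kestrel→Slot 7 ($149) — total 84+146+133+145+149 = $657.
Column-greedy (each slot in turn goes to its best remaining advertiser) gives $617, worse by 40.
Pioneer's own top slot is Slot 1 ($122), but forcing Pioneer→Slot 1 and reassigning the rest optimally gives only $617 — worse by 40.

Pioneer receives Slot 3.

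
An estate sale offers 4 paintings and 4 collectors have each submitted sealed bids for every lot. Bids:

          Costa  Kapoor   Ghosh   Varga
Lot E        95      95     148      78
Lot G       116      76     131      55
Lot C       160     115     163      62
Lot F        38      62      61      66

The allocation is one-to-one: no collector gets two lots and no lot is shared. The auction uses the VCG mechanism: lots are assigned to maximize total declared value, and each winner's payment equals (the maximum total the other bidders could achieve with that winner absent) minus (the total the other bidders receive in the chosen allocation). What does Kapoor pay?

Efficient allocation: Costa→Lot C ($160), Kapoor→Lot E ($95), Ghosh→Lot G ($131), Varga→Lot F ($66); total welfare W = $452.
Kapoor receives Lot E at value $95, so the others get W − 95 = $357.
Without Kapoor: best allocation of the remaining 3 bidders over all 4 lots is Costa→Lot C ($160), Ghosh→Lot E ($148), Varga→Lot F ($66), total $374.
VCG payment = (others' best without Kapoor) − (others' welfare with Kapoor) = 374 − 357 = $17.

Kapoor pays $17.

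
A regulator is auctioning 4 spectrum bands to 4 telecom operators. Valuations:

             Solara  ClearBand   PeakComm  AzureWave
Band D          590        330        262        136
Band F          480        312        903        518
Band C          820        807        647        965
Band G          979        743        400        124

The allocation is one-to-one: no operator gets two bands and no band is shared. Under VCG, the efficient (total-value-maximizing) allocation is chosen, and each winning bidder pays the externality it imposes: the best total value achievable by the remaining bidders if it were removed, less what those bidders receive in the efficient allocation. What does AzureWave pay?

Efficient allocation: Solara→Band D ($590M), ClearBand→Band G ($743M), PeakComm→Band F ($903M), AzureWave→Band C ($965M); total welfare W = $3201M.
AzureWave receives Band C at value $965M, so the others get W − 965 = $2236M.
Without AzureWave: best allocation of the remaining 3 bidders over all 4 bands is Solara→Band G ($979M), ClearBand→Band C ($807M), PeakComm→Band F ($903M), total $2689M.
VCG payment = (others' best without AzureWave) − (others' welfare with AzureWave) = 2689 − 2236 = $453M.

AzureWave pays $453M.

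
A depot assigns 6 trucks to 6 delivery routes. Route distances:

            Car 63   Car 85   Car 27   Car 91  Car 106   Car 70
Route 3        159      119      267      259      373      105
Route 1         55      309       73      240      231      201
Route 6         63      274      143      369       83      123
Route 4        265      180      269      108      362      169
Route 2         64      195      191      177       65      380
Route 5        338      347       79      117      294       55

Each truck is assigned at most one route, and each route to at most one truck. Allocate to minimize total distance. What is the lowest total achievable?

Treat this as an assignment problem: match each truck to one route.
Optimal: Car 63→Route 6 (63 km), Car 85→Route 3 (119 km), Car 27→Route 1 (73 km), Car 91→Route 4 (108 km), Car 106→Route 2 (65 km), Car 70→Route 5 (55 km) — total 63+119+73+108+65+55 = 483 km.
Row-greedy (each truck in turn takes its cheapest remaining route) gives 549 km, worse by 66.
No other one-to-one assignment undercuts 483 km.

Min total: 483 km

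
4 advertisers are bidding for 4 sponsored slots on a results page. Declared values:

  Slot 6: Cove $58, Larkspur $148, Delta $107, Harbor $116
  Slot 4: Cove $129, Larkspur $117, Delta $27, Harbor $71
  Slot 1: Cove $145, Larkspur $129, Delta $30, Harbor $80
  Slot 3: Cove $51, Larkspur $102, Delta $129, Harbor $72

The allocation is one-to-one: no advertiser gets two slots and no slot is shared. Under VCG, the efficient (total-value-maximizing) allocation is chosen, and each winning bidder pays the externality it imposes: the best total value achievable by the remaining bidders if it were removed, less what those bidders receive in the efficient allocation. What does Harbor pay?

Harbor pays $31.

Efficient allocation: Cove→Slot 1 ($145), Larkspur→Slot 4 ($117), Delta→Slot 3 ($129), Harbor→Slot 6 ($116); total welfare W = $507.
Harbor receives Slot 6 at value $116, so the others get W − 116 = $391.
Without Harbor: best allocation of the remaining 3 bidders over all 4 slots is Cove→Slot 1 ($145), Larkspur→Slot 6 ($148), Delta→Slot 3 ($129), total $422.
VCG payment = (others' best without Harbor) − (others' welfare with Harbor) = 422 − 391 = $31.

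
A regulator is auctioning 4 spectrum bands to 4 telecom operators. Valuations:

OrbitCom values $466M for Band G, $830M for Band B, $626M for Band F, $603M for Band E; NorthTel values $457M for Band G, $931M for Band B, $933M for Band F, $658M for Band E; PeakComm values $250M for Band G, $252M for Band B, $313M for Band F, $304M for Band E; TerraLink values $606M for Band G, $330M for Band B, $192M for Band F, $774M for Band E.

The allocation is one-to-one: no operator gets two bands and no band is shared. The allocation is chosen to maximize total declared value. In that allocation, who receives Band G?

Optimal: OrbitCom→Band B ($830M), NorthTel→Band F ($933M), PeakComm→Band G ($250M), TerraLink→Band E ($774M) — total 830+933+250+774 = $2787M.
Swapping NorthTel↔TerraLink (NorthTel→Band E $658M, TerraLink→Band F $192M) loses 857.
PeakComm's own top band is Band F ($313M), but forcing PeakComm→Band F and reassigning the rest optimally gives only $2484M — worse by 303.

PeakComm receives Band G.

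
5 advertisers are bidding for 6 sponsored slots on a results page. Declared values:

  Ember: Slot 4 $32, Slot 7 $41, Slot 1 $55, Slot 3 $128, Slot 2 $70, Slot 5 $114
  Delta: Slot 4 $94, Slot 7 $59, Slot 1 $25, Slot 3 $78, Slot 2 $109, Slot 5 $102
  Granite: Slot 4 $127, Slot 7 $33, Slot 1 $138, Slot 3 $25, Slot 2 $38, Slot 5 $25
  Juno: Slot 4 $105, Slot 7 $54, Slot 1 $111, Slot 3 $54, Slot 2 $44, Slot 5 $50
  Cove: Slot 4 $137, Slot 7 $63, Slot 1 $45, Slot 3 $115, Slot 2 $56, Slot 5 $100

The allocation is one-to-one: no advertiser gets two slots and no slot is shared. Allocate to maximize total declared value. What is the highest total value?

Optimal: Ember→Slot 5 ($114), Delta→Slot 2 ($109), Granite→Slot 1 ($138), Juno→Slot 4 ($105), Cove→Slot 3 ($115) — total 114+109+138+105+115 = $581.
Max-entry greedy (repeatedly take the single best remaining cell) gives $566, worse by 15.
Next-best assignment: Ember→Slot 3, Delta→Slot 2, Granite→Slot 1, Juno→Slot 4, Cove→Slot 5 = $580.
Checked against all permutations: $581 is optimal.

Maximum total: $581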